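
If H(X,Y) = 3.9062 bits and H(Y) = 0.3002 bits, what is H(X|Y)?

Chain rule: H(X,Y) = H(X|Y) + H(Y)
H(X|Y) = H(X,Y) - H(Y) = 3.9062 - 0.3002 = 3.606 bits


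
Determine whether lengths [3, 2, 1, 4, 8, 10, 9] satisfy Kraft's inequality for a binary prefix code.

Kraft inequality: Σ 2^(-l_i) ≤ 1 for prefix-free code
Calculating: 2^(-3) + 2^(-2) + 2^(-1) + 2^(-4) + 2^(-8) + 2^(-10) + 2^(-9)
= 0.125 + 0.25 + 0.5 + 0.0625 + 0.00390625 + 0.0009765625 + 0.001953125
= 0.9443
Since 0.9443 ≤ 1, prefix-free code exists


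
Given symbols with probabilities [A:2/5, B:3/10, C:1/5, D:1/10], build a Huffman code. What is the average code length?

Huffman tree construction:
Combine smallest probabilities repeatedly
Resulting codes:
  A: 0 (length 1)
  B: 10 (length 2)
  C: 111 (length 3)
  D: 110 (length 3)
Average length = Σ p(s) × length(s) = 1.9000 bits


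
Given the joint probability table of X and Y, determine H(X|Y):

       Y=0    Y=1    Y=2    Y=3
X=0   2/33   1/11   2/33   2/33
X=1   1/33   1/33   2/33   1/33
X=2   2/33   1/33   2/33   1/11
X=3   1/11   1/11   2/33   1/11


H(X|Y) = Σ_y p(y) H(X|Y=y)
  p(Y=0) = 8/33, H(X|Y=0) = 1.9056
  p(Y=1) = 8/33, H(X|Y=1) = 1.8113
  p(Y=2) = 8/33, H(X|Y=2) = 2.0000
  p(Y=3) = 3/11, H(X|Y=3) = 1.8911
H(X|Y) = 0.2424×1.9056 + 0.2424×1.8113 + 0.2424×2.0000 + 0.2727×1.8911 = 1.9017 bits


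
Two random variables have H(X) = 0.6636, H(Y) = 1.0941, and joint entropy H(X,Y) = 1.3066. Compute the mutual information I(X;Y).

I(X;Y) = H(X) + H(Y) - H(X,Y)
I(X;Y) = 0.6636 + 1.0941 - 1.3066 = 0.4511 bits


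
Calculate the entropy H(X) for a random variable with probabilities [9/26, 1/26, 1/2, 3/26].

H(X) = -Σ p(x) log₂ p(x)
  -9/26 × log₂(9/26) = 0.5298
  -1/26 × log₂(1/26) = 0.1808
  -1/2 × log₂(1/2) = 0.5000
  -3/26 × log₂(3/26) = 0.3595
H(X) = 1.5701 bits


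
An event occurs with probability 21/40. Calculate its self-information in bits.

Information content I(x) = -log₂(p(x))
I = -log₂(21/40) = -log₂(0.5250)
I = 0.9296 bits


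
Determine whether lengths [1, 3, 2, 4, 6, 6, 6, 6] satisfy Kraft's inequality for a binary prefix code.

Kraft inequality: Σ 2^(-l_i) ≤ 1 for prefix-free code
Calculating: 2^(-1) + 2^(-3) + 2^(-2) + 2^(-4) + 2^(-6) + 2^(-6) + 2^(-6) + 2^(-6)
= 0.5 + 0.125 + 0.25 + 0.0625 + 0.015625 + 0.015625 + 0.015625 + 0.015625
= 1.0000
Since 1.0000 ≤ 1, prefix-free code exists


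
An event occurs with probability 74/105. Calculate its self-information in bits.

Information content I(x) = -log₂(p(x))
I = -log₂(74/105) = -log₂(0.7048)
I = 0.5048 bits


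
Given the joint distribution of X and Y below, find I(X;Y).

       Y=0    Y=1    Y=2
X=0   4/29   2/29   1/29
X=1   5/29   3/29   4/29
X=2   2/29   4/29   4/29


H(X) = 1.5514, H(Y) = 1.5782, H(X,Y) = 3.0523
I(X;Y) = H(X) + H(Y) - H(X,Y) = 0.0774 bits


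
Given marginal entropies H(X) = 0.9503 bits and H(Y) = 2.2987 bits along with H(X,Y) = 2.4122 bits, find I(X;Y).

I(X;Y) = H(X) + H(Y) - H(X,Y)
I(X;Y) = 0.9503 + 2.2987 - 2.4122 = 0.8368 bits


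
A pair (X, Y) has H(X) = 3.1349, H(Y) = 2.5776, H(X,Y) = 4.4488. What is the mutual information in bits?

I(X;Y) = H(X) + H(Y) - H(X,Y)
I(X;Y) = 3.1349 + 2.5776 - 4.4488 = 1.2637 bits


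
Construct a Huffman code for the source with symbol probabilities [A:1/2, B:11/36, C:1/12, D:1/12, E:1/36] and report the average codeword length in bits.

Huffman tree construction:
Combine smallest probabilities repeatedly
Resulting codes:
  A: 0 (length 1)
  B: 11 (length 2)
  C: 1011 (length 4)
  D: 100 (length 3)
  E: 1010 (length 4)
Average length = Σ p(s) × length(s) = 1.8056 bits


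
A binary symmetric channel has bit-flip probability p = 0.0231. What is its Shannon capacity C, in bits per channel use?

For BSC with error probability p:
C = 1 - H(p) where H(p) is binary entropy
H(0.0231) = -0.0231 × log₂(0.0231) - 0.9769 × log₂(0.9769)
H(p) = 0.1585
C = 1 - 0.1585 = 0.8415 bits/use


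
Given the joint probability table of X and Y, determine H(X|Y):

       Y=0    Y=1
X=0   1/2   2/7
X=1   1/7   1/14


H(X|Y) = Σ_y p(y) H(X|Y=y)
  p(Y=0) = 9/14, H(X|Y=0) = 0.7642
  p(Y=1) = 5/14, H(X|Y=1) = 0.7219
H(X|Y) = 0.6429×0.7642 + 0.3571×0.7219 = 0.7491 bits


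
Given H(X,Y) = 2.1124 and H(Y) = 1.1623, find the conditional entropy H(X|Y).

Chain rule: H(X,Y) = H(X|Y) + H(Y)
H(X|Y) = H(X,Y) - H(Y) = 2.1124 - 1.1623 = 0.9501 bits


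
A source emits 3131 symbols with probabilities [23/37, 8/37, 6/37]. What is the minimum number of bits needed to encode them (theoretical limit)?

Entropy H = 1.3297 bits/symbol
Minimum bits = H × n = 1.3297 × 3131
= 4163.22 bits


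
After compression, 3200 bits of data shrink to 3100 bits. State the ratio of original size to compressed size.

Compression ratio = Original / Compressed
= 3200 / 3100 = 1.03:1


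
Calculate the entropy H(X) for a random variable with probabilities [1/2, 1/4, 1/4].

H(X) = -Σ p(x) log₂ p(x)
  -1/2 × log₂(1/2) = 0.5000
  -1/4 × log₂(1/4) = 0.5000
  -1/4 × log₂(1/4) = 0.5000
H(X) = 1.5000 bits


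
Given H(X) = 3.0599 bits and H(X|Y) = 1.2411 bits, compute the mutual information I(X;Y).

I(X;Y) = H(X) - H(X|Y)
I(X;Y) = 3.0599 - 1.2411 = 1.8188 bits


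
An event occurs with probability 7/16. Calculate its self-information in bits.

Information content I(x) = -log₂(p(x))
I = -log₂(7/16) = -log₂(0.4375)
I = 1.1926 bits


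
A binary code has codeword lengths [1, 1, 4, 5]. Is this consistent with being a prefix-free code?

Kraft inequality: Σ 2^(-l_i) ≤ 1 for prefix-free code
Calculating: 2^(-1) + 2^(-1) + 2^(-4) + 2^(-5)
= 0.5 + 0.5 + 0.0625 + 0.03125
= 1.0938
Since 1.0938 > 1, prefix-free code does not exist


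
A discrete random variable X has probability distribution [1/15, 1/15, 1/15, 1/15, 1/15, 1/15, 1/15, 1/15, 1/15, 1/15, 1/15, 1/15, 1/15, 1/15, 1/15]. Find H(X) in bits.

H(X) = -Σ p(x) log₂ p(x)
  -1/15 × log₂(1/15) = 0.2605
  -1/15 × log₂(1/15) = 0.2605
  -1/15 × log₂(1/15) = 0.2605
  -1/15 × log₂(1/15) = 0.2605
  -1/15 × log₂(1/15) = 0.2605
  -1/15 × log₂(1/15) = 0.2605
  -1/15 × log₂(1/15) = 0.2605
  -1/15 × log₂(1/15) = 0.2605
  -1/15 × log₂(1/15) = 0.2605
  -1/15 × log₂(1/15) = 0.2605
  -1/15 × log₂(1/15) = 0.2605
  -1/15 × log₂(1/15) = 0.2605
  -1/15 × log₂(1/15) = 0.2605
  -1/15 × log₂(1/15) = 0.2605
  -1/15 × log₂(1/15) = 0.2605
H(X) = 3.9069 bits


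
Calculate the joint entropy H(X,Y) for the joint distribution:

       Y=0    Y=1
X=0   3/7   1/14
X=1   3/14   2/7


H(X,Y) = -Σ p(x,y) log₂ p(x,y)
  p(0,0)=3/7: -0.4286 × log₂(0.4286) = 0.5239
  p(0,1)=1/14: -0.0714 × log₂(0.0714) = 0.2720
  p(1,0)=3/14: -0.2143 × log₂(0.2143) = 0.4762
  p(1,1)=2/7: -0.2857 × log₂(0.2857) = 0.5164
H(X,Y) = 1.7885 bits


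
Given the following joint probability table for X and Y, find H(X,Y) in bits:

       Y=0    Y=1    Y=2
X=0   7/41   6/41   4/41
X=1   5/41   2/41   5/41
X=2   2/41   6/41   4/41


H(X,Y) = -Σ p(x,y) log₂ p(x,y)
  p(0,0)=7/41: -0.1707 × log₂(0.1707) = 0.4354
  p(0,1)=6/41: -0.1463 × log₂(0.1463) = 0.4057
  p(0,2)=4/41: -0.0976 × log₂(0.0976) = 0.3276
  p(1,0)=5/41: -0.1220 × log₂(0.1220) = 0.3702
  p(1,1)=2/41: -0.0488 × log₂(0.0488) = 0.2126
  p(1,2)=5/41: -0.1220 × log₂(0.1220) = 0.3702
  p(2,0)=2/41: -0.0488 × log₂(0.0488) = 0.2126
  p(2,1)=6/41: -0.1463 × log₂(0.1463) = 0.4057
  p(2,2)=4/41: -0.0976 × log₂(0.0976) = 0.3276
H(X,Y) = 3.0675 bits


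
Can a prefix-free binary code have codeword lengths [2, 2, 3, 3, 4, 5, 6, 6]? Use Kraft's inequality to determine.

Kraft inequality: Σ 2^(-l_i) ≤ 1 for prefix-free code
Calculating: 2^(-2) + 2^(-2) + 2^(-3) + 2^(-3) + 2^(-4) + 2^(-5) + 2^(-6) + 2^(-6)
= 0.25 + 0.25 + 0.125 + 0.125 + 0.0625 + 0.03125 + 0.015625 + 0.015625
= 0.8750
Since 0.8750 ≤ 1, prefix-free code exists


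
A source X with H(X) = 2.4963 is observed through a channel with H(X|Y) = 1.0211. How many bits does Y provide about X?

I(X;Y) = H(X) - H(X|Y)
I(X;Y) = 2.4963 - 1.0211 = 1.4752 bits


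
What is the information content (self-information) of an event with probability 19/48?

Information content I(x) = -log₂(p(x))
I = -log₂(19/48) = -log₂(0.3958)
I = 1.3370 bits


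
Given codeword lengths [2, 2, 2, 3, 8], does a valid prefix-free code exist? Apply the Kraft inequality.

Kraft inequality: Σ 2^(-l_i) ≤ 1 for prefix-free code
Calculating: 2^(-2) + 2^(-2) + 2^(-2) + 2^(-3) + 2^(-8)
= 0.25 + 0.25 + 0.25 + 0.125 + 0.00390625
= 0.8789
Since 0.8789 ≤ 1, prefix-free code exists


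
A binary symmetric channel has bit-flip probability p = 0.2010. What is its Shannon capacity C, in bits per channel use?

For BSC with error probability p:
C = 1 - H(p) where H(p) is binary entropy
H(0.2010) = -0.2010 × log₂(0.2010) - 0.7990 × log₂(0.7990)
H(p) = 0.7239
C = 1 - 0.7239 = 0.2761 bits/use


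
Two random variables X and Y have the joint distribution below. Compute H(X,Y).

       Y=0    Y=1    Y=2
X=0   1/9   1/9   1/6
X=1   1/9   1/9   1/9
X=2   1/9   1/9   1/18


H(X,Y) = -Σ p(x,y) log₂ p(x,y)
  p(0,0)=1/9: -0.1111 × log₂(0.1111) = 0.3522
  p(0,1)=1/9: -0.1111 × log₂(0.1111) = 0.3522
  p(0,2)=1/6: -0.1667 × log₂(0.1667) = 0.4308
  p(1,0)=1/9: -0.1111 × log₂(0.1111) = 0.3522
  p(1,1)=1/9: -0.1111 × log₂(0.1111) = 0.3522
  p(1,2)=1/9: -0.1111 × log₂(0.1111) = 0.3522
  p(2,0)=1/9: -0.1111 × log₂(0.1111) = 0.3522
  p(2,1)=1/9: -0.1111 × log₂(0.1111) = 0.3522
  p(2,2)=1/18: -0.0556 × log₂(0.0556) = 0.2317
H(X,Y) = 3.1280 bits


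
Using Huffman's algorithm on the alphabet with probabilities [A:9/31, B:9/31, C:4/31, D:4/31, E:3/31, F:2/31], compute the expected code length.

Huffman tree construction:
Combine smallest probabilities repeatedly
Resulting codes:
  A: 10 (length 2)
  B: 11 (length 2)
  C: 010 (length 3)
  D: 011 (length 3)
  E: 001 (length 3)
  F: 000 (length 3)
Average length = Σ p(s) × length(s) = 2.4194 bits


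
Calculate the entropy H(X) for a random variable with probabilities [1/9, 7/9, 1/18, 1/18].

H(X) = -Σ p(x) log₂ p(x)
  -1/9 × log₂(1/9) = 0.3522
  -7/9 × log₂(7/9) = 0.2820
  -1/18 × log₂(1/18) = 0.2317
  -1/18 × log₂(1/18) = 0.2317
H(X) = 1.0975 bits


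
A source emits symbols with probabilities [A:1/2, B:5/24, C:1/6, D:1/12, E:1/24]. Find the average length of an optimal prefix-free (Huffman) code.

Huffman tree construction:
Combine smallest probabilities repeatedly
Resulting codes:
  A: 0 (length 1)
  B: 10 (length 2)
  C: 111 (length 3)
  D: 1101 (length 4)
  E: 1100 (length 4)
Average length = Σ p(s) × length(s) = 1.9167 bits


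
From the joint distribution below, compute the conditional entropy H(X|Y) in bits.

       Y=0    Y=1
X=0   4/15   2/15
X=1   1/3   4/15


H(X|Y) = Σ_y p(y) H(X|Y=y)
  p(Y=0) = 3/5, H(X|Y=0) = 0.9911
  p(Y=1) = 2/5, H(X|Y=1) = 0.9183
H(X|Y) = 0.6000×0.9911 + 0.4000×0.9183 = 0.9620 bits


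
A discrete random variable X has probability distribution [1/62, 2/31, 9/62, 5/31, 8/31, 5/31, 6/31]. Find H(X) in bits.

H(X) = -Σ p(x) log₂ p(x)
  -1/62 × log₂(1/62) = 0.0960
  -2/31 × log₂(2/31) = 0.2551
  -9/62 × log₂(9/62) = 0.4042
  -5/31 × log₂(5/31) = 0.4246
  -8/31 × log₂(8/31) = 0.5043
  -5/31 × log₂(5/31) = 0.4246
  -6/31 × log₂(6/31) = 0.4586
H(X) = 2.5673 bits


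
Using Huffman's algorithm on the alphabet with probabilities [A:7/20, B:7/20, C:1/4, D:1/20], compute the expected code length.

Huffman tree construction:
Combine smallest probabilities repeatedly
Resulting codes:
  A: 11 (length 2)
  B: 0 (length 1)
  C: 101 (length 3)
  D: 100 (length 3)
Average length = Σ p(s) × length(s) = 1.9500 bits


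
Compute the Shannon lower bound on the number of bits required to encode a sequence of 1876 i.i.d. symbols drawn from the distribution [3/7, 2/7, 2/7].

Entropy H = 1.5567 bits/symbol
Minimum bits = H × n = 1.5567 × 1876
= 2920.29 bits


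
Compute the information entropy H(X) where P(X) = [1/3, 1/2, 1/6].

H(X) = -Σ p(x) log₂ p(x)
  -1/3 × log₂(1/3) = 0.5283
  -1/2 × log₂(1/2) = 0.5000
  -1/6 × log₂(1/6) = 0.4308
H(X) = 1.4591 bits


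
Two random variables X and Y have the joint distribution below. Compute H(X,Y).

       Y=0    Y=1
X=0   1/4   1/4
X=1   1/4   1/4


H(X,Y) = -Σ p(x,y) log₂ p(x,y)
  p(0,0)=1/4: -0.2500 × log₂(0.2500) = 0.5000
  p(0,1)=1/4: -0.2500 × log₂(0.2500) = 0.5000
  p(1,0)=1/4: -0.2500 × log₂(0.2500) = 0.5000
  p(1,1)=1/4: -0.2500 × log₂(0.2500) = 0.5000
H(X,Y) = 2.0000 bits


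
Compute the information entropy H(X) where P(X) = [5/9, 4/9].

H(X) = -Σ p(x) log₂ p(x)
  -5/9 × log₂(5/9) = 0.4711
  -4/9 × log₂(4/9) = 0.5200
H(X) = 0.9911 bits


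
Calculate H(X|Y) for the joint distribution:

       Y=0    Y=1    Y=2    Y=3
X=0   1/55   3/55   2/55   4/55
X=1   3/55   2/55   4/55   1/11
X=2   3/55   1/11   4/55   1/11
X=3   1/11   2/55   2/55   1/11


H(X|Y) = Σ_y p(y) H(X|Y=y)
  p(Y=0) = 12/55, H(X|Y=0) = 1.8250
  p(Y=1) = 12/55, H(X|Y=1) = 1.8879
  p(Y=2) = 12/55, H(X|Y=2) = 1.9183
  p(Y=3) = 19/55, H(X|Y=3) = 1.9938
H(X|Y) = 0.2182×1.8250 + 0.2182×1.8879 + 0.2182×1.9183 + 0.3455×1.9938 = 1.9174 bits


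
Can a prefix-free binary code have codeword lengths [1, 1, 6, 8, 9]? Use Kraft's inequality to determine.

Kraft inequality: Σ 2^(-l_i) ≤ 1 for prefix-free code
Calculating: 2^(-1) + 2^(-1) + 2^(-6) + 2^(-8) + 2^(-9)
= 0.5 + 0.5 + 0.015625 + 0.00390625 + 0.001953125
= 1.0215
Since 1.0215 > 1, prefix-free code does not exist


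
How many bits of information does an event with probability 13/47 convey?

Information content I(x) = -log₂(p(x))
I = -log₂(13/47) = -log₂(0.2766)
I = 1.8541 bits


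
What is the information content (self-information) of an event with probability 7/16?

Information content I(x) = -log₂(p(x))
I = -log₂(7/16) = -log₂(0.4375)
I = 1.1926 bits


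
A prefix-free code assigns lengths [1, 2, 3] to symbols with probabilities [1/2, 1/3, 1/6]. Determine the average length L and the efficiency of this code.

Average length L = Σ p_i × l_i = 1.6667 bits
Entropy H = 1.4591 bits
Efficiency η = H/L × 100% = 87.55%


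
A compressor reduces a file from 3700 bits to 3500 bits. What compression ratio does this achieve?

Compression ratio = Original / Compressed
= 3700 / 3500 = 1.06:1


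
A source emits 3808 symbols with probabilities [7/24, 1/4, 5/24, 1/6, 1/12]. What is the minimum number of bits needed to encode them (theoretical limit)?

Entropy H = 2.2195 bits/symbol
Minimum bits = H × n = 2.2195 × 3808
= 8451.89 bits


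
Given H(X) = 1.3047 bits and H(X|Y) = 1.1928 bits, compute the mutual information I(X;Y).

I(X;Y) = H(X) - H(X|Y)
I(X;Y) = 1.3047 - 1.1928 = 0.1119 bits


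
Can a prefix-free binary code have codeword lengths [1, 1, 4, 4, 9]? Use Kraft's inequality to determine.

Kraft inequality: Σ 2^(-l_i) ≤ 1 for prefix-free code
Calculating: 2^(-1) + 2^(-1) + 2^(-4) + 2^(-4) + 2^(-9)
= 0.5 + 0.5 + 0.0625 + 0.0625 + 0.001953125
= 1.1270
Since 1.1270 > 1, prefix-free code does not exist


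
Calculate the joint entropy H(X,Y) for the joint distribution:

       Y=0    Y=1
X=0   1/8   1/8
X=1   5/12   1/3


H(X,Y) = -Σ p(x,y) log₂ p(x,y)
  p(0,0)=1/8: -0.1250 × log₂(0.1250) = 0.3750
  p(0,1)=1/8: -0.1250 × log₂(0.1250) = 0.3750
  p(1,0)=5/12: -0.4167 × log₂(0.4167) = 0.5263
  p(1,1)=1/3: -0.3333 × log₂(0.3333) = 0.5283
H(X,Y) = 1.8046 bits


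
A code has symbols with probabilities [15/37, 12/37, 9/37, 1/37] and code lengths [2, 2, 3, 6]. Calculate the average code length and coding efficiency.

Average length L = Σ p_i × l_i = 2.3514 bits
Entropy H = 1.6918 bits
Efficiency η = H/L × 100% = 71.95%


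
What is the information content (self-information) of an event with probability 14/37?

Information content I(x) = -log₂(p(x))
I = -log₂(14/37) = -log₂(0.3784)
I = 1.4021 bits


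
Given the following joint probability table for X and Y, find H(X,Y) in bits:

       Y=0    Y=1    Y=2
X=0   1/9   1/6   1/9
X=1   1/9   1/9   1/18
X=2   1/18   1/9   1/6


H(X,Y) = -Σ p(x,y) log₂ p(x,y)
  p(0,0)=1/9: -0.1111 × log₂(0.1111) = 0.3522
  p(0,1)=1/6: -0.1667 × log₂(0.1667) = 0.4308
  p(0,2)=1/9: -0.1111 × log₂(0.1111) = 0.3522
  p(1,0)=1/9: -0.1111 × log₂(0.1111) = 0.3522
  p(1,1)=1/9: -0.1111 × log₂(0.1111) = 0.3522
  p(1,2)=1/18: -0.0556 × log₂(0.0556) = 0.2317
  p(2,0)=1/18: -0.0556 × log₂(0.0556) = 0.2317
  p(2,1)=1/9: -0.1111 × log₂(0.1111) = 0.3522
  p(2,2)=1/6: -0.1667 × log₂(0.1667) = 0.4308
H(X,Y) = 3.0860 bits


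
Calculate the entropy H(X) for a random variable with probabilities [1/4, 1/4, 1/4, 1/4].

H(X) = -Σ p(x) log₂ p(x)
  -1/4 × log₂(1/4) = 0.5000
  -1/4 × log₂(1/4) = 0.5000
  -1/4 × log₂(1/4) = 0.5000
  -1/4 × log₂(1/4) = 0.5000
H(X) = 2.0000 bits


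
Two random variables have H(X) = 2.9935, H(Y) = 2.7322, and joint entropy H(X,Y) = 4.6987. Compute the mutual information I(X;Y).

I(X;Y) = H(X) + H(Y) - H(X,Y)
I(X;Y) = 2.9935 + 2.7322 - 4.6987 = 1.027 bits


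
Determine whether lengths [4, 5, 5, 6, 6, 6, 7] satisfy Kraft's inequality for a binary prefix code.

Kraft inequality: Σ 2^(-l_i) ≤ 1 for prefix-free code
Calculating: 2^(-4) + 2^(-5) + 2^(-5) + 2^(-6) + 2^(-6) + 2^(-6) + 2^(-7)
= 0.0625 + 0.03125 + 0.03125 + 0.015625 + 0.015625 + 0.015625 + 0.0078125
= 0.1797
Since 0.1797 ≤ 1, prefix-free code exists


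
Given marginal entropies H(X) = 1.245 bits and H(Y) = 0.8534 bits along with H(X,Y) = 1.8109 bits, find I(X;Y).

I(X;Y) = H(X) + H(Y) - H(X,Y)
I(X;Y) = 1.245 + 0.8534 - 1.8109 = 0.2875 bits


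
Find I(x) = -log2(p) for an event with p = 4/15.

Information content I(x) = -log₂(p(x))
I = -log₂(4/15) = -log₂(0.2667)
I = 1.9069 bits


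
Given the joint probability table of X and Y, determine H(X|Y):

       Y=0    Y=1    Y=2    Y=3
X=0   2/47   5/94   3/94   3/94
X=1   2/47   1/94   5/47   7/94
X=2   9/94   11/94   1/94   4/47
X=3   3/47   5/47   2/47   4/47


H(X|Y) = Σ_y p(y) H(X|Y=y)
  p(Y=0) = 23/94, H(X|Y=0) = 1.9132
  p(Y=1) = 27/94, H(X|Y=1) = 1.6852
  p(Y=2) = 9/47, H(X|Y=2) = 1.6158
  p(Y=3) = 13/47, H(X|Y=3) = 1.9156
H(X|Y) = 0.2447×1.9132 + 0.2872×1.6852 + 0.1915×1.6158 + 0.2766×1.9156 = 1.7914 bits


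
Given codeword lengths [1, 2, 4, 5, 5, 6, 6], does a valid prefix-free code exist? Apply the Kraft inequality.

Kraft inequality: Σ 2^(-l_i) ≤ 1 for prefix-free code
Calculating: 2^(-1) + 2^(-2) + 2^(-4) + 2^(-5) + 2^(-5) + 2^(-6) + 2^(-6)
= 0.5 + 0.25 + 0.0625 + 0.03125 + 0.03125 + 0.015625 + 0.015625
= 0.9062
Since 0.9062 ≤ 1, prefix-free code exists


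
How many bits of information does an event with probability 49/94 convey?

Information content I(x) = -log₂(p(x))
I = -log₂(49/94) = -log₂(0.5213)
I = 0.9399 bits


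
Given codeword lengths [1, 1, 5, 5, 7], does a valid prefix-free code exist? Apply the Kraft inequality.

Kraft inequality: Σ 2^(-l_i) ≤ 1 for prefix-free code
Calculating: 2^(-1) + 2^(-1) + 2^(-5) + 2^(-5) + 2^(-7)
= 0.5 + 0.5 + 0.03125 + 0.03125 + 0.0078125
= 1.0703
Since 1.0703 > 1, prefix-free code does not exist


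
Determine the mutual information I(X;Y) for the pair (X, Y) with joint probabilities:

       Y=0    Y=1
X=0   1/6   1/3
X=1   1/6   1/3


H(X) = 1.0000, H(Y) = 0.9183, H(X,Y) = 1.9183
I(X;Y) = H(X) + H(Y) - H(X,Y) = 0.0000 bits


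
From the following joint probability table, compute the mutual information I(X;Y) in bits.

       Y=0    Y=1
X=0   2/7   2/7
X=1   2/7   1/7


H(X) = 0.9852, H(Y) = 0.9852, H(X,Y) = 1.9502
I(X;Y) = H(X) + H(Y) - H(X,Y) = 0.0202 bits


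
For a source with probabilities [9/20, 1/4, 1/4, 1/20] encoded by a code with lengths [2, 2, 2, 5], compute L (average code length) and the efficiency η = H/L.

Average length L = Σ p_i × l_i = 2.1500 bits
Entropy H = 1.7345 bits
Efficiency η = H/L × 100% = 80.67%


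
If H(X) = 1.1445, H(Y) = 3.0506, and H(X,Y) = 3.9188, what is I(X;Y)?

I(X;Y) = H(X) + H(Y) - H(X,Y)
I(X;Y) = 1.1445 + 3.0506 - 3.9188 = 0.2763 bits


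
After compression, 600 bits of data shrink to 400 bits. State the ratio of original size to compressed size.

Compression ratio = Original / Compressed
= 600 / 400 = 1.50:1


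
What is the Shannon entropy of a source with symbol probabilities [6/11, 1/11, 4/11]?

H(X) = -Σ p(x) log₂ p(x)
  -6/11 × log₂(6/11) = 0.4770
  -1/11 × log₂(1/11) = 0.3145
  -4/11 × log₂(4/11) = 0.5307
H(X) = 1.3222 bits


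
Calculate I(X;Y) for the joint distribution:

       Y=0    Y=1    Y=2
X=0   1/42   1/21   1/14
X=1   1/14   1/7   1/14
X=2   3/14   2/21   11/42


H(X) = 1.3788, H(Y) = 1.5682, H(X,Y) = 2.8600
I(X;Y) = H(X) + H(Y) - H(X,Y) = 0.0870 bits


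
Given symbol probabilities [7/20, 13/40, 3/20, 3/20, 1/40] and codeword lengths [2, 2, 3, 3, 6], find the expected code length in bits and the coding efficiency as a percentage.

Average length L = Σ p_i × l_i = 2.4000 bits
Entropy H = 2.0112 bits
Efficiency η = H/L × 100% = 83.80%


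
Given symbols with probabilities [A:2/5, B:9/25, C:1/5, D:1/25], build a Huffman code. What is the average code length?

Huffman tree construction:
Combine smallest probabilities repeatedly
Resulting codes:
  A: 0 (length 1)
  B: 11 (length 2)
  C: 101 (length 3)
  D: 100 (length 3)
Average length = Σ p(s) × length(s) = 1.8400 bits


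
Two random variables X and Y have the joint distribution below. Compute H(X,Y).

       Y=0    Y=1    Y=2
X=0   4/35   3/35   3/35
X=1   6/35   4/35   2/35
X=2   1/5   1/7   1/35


H(X,Y) = -Σ p(x,y) log₂ p(x,y)
  p(0,0)=4/35: -0.1143 × log₂(0.1143) = 0.3576
  p(0,1)=3/35: -0.0857 × log₂(0.0857) = 0.3038
  p(0,2)=3/35: -0.0857 × log₂(0.0857) = 0.3038
  p(1,0)=6/35: -0.1714 × log₂(0.1714) = 0.4362
  p(1,1)=4/35: -0.1143 × log₂(0.1143) = 0.3576
  p(1,2)=2/35: -0.0571 × log₂(0.0571) = 0.2360
  p(2,0)=1/5: -0.2000 × log₂(0.2000) = 0.4644
  p(2,1)=1/7: -0.1429 × log₂(0.1429) = 0.4011
  p(2,2)=1/35: -0.0286 × log₂(0.0286) = 0.1466
H(X,Y) = 3.0070 bits


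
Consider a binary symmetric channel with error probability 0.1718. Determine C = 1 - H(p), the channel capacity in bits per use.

For BSC with error probability p:
C = 1 - H(p) where H(p) is binary entropy
H(0.1718) = -0.1718 × log₂(0.1718) - 0.8282 × log₂(0.8282)
H(p) = 0.6618
C = 1 - 0.6618 = 0.3382 bits/use


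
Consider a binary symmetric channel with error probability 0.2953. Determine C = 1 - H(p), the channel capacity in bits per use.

For BSC with error probability p:
C = 1 - H(p) where H(p) is binary entropy
H(0.2953) = -0.2953 × log₂(0.2953) - 0.7047 × log₂(0.7047)
H(p) = 0.8755
C = 1 - 0.8755 = 0.1245 bits/use


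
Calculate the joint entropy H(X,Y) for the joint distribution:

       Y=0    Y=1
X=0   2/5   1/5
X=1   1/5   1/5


H(X,Y) = -Σ p(x,y) log₂ p(x,y)
  p(0,0)=2/5: -0.4000 × log₂(0.4000) = 0.5288
  p(0,1)=1/5: -0.2000 × log₂(0.2000) = 0.4644
  p(1,0)=1/5: -0.2000 × log₂(0.2000) = 0.4644
  p(1,1)=1/5: -0.2000 × log₂(0.2000) = 0.4644
H(X,Y) = 1.9219 bits


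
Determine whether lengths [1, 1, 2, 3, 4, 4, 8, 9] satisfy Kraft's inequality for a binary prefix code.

Kraft inequality: Σ 2^(-l_i) ≤ 1 for prefix-free code
Calculating: 2^(-1) + 2^(-1) + 2^(-2) + 2^(-3) + 2^(-4) + 2^(-4) + 2^(-8) + 2^(-9)
= 0.5 + 0.5 + 0.25 + 0.125 + 0.0625 + 0.0625 + 0.00390625 + 0.001953125
= 1.5059
Since 1.5059 > 1, prefix-free code does not exist


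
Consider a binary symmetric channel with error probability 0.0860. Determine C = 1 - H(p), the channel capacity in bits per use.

For BSC with error probability p:
C = 1 - H(p) where H(p) is binary entropy
H(0.0860) = -0.0860 × log₂(0.0860) - 0.9140 × log₂(0.9140)
H(p) = 0.4230
C = 1 - 0.4230 = 0.5770 bits/use


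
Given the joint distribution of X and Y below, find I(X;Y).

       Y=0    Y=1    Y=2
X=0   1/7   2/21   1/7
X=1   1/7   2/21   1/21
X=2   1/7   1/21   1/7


H(X) = 1.5751, H(Y) = 1.5452, H(X,Y) = 3.0697
I(X;Y) = H(X) + H(Y) - H(X,Y) = 0.0505 bits


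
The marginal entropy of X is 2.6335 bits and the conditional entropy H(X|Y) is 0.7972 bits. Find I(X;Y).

I(X;Y) = H(X) - H(X|Y)
I(X;Y) = 2.6335 - 0.7972 = 1.8363 bits


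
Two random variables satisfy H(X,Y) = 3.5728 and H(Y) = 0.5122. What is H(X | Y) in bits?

Chain rule: H(X,Y) = H(X|Y) + H(Y)
H(X|Y) = H(X,Y) - H(Y) = 3.5728 - 0.5122 = 3.0606 bits


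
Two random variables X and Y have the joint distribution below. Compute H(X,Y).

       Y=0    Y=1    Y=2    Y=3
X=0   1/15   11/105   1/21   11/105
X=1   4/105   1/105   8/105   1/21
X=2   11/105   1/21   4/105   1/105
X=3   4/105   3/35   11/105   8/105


H(X,Y) = -Σ p(x,y) log₂ p(x,y)
  p(0,0)=1/15: -0.0667 × log₂(0.0667) = 0.2605
  p(0,1)=11/105: -0.1048 × log₂(0.1048) = 0.3410
  p(0,2)=1/21: -0.0476 × log₂(0.0476) = 0.2092
  p(0,3)=11/105: -0.1048 × log₂(0.1048) = 0.3410
  p(1,0)=4/105: -0.0381 × log₂(0.0381) = 0.1796
  p(1,1)=1/105: -0.0095 × log₂(0.0095) = 0.0639
  p(1,2)=8/105: -0.0762 × log₂(0.0762) = 0.2830
  p(1,3)=1/21: -0.0476 × log₂(0.0476) = 0.2092
  p(2,0)=11/105: -0.1048 × log₂(0.1048) = 0.3410
  p(2,1)=1/21: -0.0476 × log₂(0.0476) = 0.2092
  p(2,2)=4/105: -0.0381 × log₂(0.0381) = 0.1796
  p(2,3)=1/105: -0.0095 × log₂(0.0095) = 0.0639
  p(3,0)=4/105: -0.0381 × log₂(0.0381) = 0.1796
  p(3,1)=3/35: -0.0857 × log₂(0.0857) = 0.3038
  p(3,2)=11/105: -0.1048 × log₂(0.1048) = 0.3410
  p(3,3)=8/105: -0.0762 × log₂(0.0762) = 0.2830
H(X,Y) = 3.7883 bits


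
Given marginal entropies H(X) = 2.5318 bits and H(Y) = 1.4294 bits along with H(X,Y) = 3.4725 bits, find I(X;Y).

I(X;Y) = H(X) + H(Y) - H(X,Y)
I(X;Y) = 2.5318 + 1.4294 - 3.4725 = 0.4887 bits


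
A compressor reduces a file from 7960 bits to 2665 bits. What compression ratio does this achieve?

Compression ratio = Original / Compressed
= 7960 / 2665 = 2.99:1


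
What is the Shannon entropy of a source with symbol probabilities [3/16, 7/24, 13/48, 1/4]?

H(X) = -Σ p(x) log₂ p(x)
  -3/16 × log₂(3/16) = 0.4528
  -7/24 × log₂(7/24) = 0.5185
  -13/48 × log₂(13/48) = 0.5104
  -1/4 × log₂(1/4) = 0.5000
H(X) = 1.9817 bits


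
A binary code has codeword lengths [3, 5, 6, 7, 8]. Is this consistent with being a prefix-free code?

Kraft inequality: Σ 2^(-l_i) ≤ 1 for prefix-free code
Calculating: 2^(-3) + 2^(-5) + 2^(-6) + 2^(-7) + 2^(-8)
= 0.125 + 0.03125 + 0.015625 + 0.0078125 + 0.00390625
= 0.1836
Since 0.1836 ≤ 1, prefix-free code exists


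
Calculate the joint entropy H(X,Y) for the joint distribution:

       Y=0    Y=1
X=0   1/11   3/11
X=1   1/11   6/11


H(X,Y) = -Σ p(x,y) log₂ p(x,y)
  p(0,0)=1/11: -0.0909 × log₂(0.0909) = 0.3145
  p(0,1)=3/11: -0.2727 × log₂(0.2727) = 0.5112
  p(1,0)=1/11: -0.0909 × log₂(0.0909) = 0.3145
  p(1,1)=6/11: -0.5455 × log₂(0.5455) = 0.4770
H(X,Y) = 1.6172 bits


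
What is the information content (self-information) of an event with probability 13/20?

Information content I(x) = -log₂(p(x))
I = -log₂(13/20) = -log₂(0.6500)
I = 0.6215 bits


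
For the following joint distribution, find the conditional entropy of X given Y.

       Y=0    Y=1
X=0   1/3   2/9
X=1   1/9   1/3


H(X|Y) = Σ_y p(y) H(X|Y=y)
  p(Y=0) = 4/9, H(X|Y=0) = 0.8113
  p(Y=1) = 5/9, H(X|Y=1) = 0.9710
H(X|Y) = 0.4444×0.8113 + 0.5556×0.9710 = 0.9000 bits


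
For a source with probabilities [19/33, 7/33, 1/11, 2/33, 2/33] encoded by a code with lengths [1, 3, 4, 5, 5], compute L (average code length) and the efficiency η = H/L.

Average length L = Σ p_i × l_i = 2.1818 bits
Entropy H = 1.7378 bits
Efficiency η = H/L × 100% = 79.65%


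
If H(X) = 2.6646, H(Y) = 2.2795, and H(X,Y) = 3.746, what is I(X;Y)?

I(X;Y) = H(X) + H(Y) - H(X,Y)
I(X;Y) = 2.6646 + 2.2795 - 3.746 = 1.1981 bits


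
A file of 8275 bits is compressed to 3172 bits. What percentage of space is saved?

Space savings = (1 - Compressed/Original) × 100%
= (1 - 3172/8275) × 100%
= 61.67%


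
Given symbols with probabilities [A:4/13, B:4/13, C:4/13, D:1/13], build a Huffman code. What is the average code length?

Huffman tree construction:
Combine smallest probabilities repeatedly
Resulting codes:
  A: 01 (length 2)
  B: 10 (length 2)
  C: 11 (length 2)
  D: 00 (length 2)
Average length = Σ p(s) × length(s) = 2.0000 bits


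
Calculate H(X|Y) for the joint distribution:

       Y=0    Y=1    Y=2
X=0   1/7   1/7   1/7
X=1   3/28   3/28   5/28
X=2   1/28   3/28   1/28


H(X|Y) = Σ_y p(y) H(X|Y=y)
  p(Y=0) = 2/7, H(X|Y=0) = 1.4056
  p(Y=1) = 5/14, H(X|Y=1) = 1.5710
  p(Y=2) = 5/14, H(X|Y=2) = 1.3610
H(X|Y) = 0.2857×1.4056 + 0.3571×1.5710 + 0.3571×1.3610 = 1.4487 bits


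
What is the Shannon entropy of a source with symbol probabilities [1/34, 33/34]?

H(X) = -Σ p(x) log₂ p(x)
  -1/34 × log₂(1/34) = 0.1496
  -33/34 × log₂(33/34) = 0.0418
H(X) = 0.1914 bits


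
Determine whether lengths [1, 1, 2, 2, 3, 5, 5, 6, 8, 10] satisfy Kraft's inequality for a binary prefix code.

Kraft inequality: Σ 2^(-l_i) ≤ 1 for prefix-free code
Calculating: 2^(-1) + 2^(-1) + 2^(-2) + 2^(-2) + 2^(-3) + 2^(-5) + 2^(-5) + 2^(-6) + 2^(-8) + 2^(-10)
= 0.5 + 0.5 + 0.25 + 0.25 + 0.125 + 0.03125 + 0.03125 + 0.015625 + 0.00390625 + 0.0009765625
= 1.7080
Since 1.7080 > 1, prefix-free code does not exist


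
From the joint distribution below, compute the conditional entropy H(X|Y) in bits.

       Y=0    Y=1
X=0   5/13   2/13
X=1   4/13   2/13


H(X|Y) = Σ_y p(y) H(X|Y=y)
  p(Y=0) = 9/13, H(X|Y=0) = 0.9911
  p(Y=1) = 4/13, H(X|Y=1) = 1.0000
H(X|Y) = 0.6923×0.9911 + 0.3077×1.0000 = 0.9938 bits


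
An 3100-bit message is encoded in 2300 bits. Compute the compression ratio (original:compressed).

Compression ratio = Original / Compressed
= 3100 / 2300 = 1.35:1


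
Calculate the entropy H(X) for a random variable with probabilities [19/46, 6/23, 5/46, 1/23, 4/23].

H(X) = -Σ p(x) log₂ p(x)
  -19/46 × log₂(19/46) = 0.5269
  -6/23 × log₂(6/23) = 0.5057
  -5/46 × log₂(5/46) = 0.3480
  -1/23 × log₂(1/23) = 0.1967
  -4/23 × log₂(4/23) = 0.4389
H(X) = 2.0162 bits


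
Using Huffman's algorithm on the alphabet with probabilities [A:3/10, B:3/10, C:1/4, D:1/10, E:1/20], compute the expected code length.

Huffman tree construction:
Combine smallest probabilities repeatedly
Resulting codes:
  A: 10 (length 2)
  B: 11 (length 2)
  C: 01 (length 2)
  D: 001 (length 3)
  E: 000 (length 3)
Average length = Σ p(s) × length(s) = 2.1500 bits


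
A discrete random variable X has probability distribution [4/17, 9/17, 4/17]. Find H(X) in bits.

H(X) = -Σ p(x) log₂ p(x)
  -4/17 × log₂(4/17) = 0.4912
  -9/17 × log₂(9/17) = 0.4858
  -4/17 × log₂(4/17) = 0.4912
H(X) = 1.4681 bits


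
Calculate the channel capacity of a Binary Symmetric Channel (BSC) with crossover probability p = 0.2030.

For BSC with error probability p:
C = 1 - H(p) where H(p) is binary entropy
H(0.2030) = -0.2030 × log₂(0.2030) - 0.7970 × log₂(0.7970)
H(p) = 0.7279
C = 1 - 0.7279 = 0.2721 bits/use


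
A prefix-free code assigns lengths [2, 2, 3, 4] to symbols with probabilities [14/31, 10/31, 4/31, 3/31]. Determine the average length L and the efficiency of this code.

Average length L = Σ p_i × l_i = 2.3226 bits
Entropy H = 1.7517 bits
Efficiency η = H/L × 100% = 75.42%


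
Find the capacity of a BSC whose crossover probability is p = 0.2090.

For BSC with error probability p:
C = 1 - H(p) where H(p) is binary entropy
H(0.2090) = -0.2090 × log₂(0.2090) - 0.7910 × log₂(0.7910)
H(p) = 0.7396
C = 1 - 0.7396 = 0.2604 bits/use


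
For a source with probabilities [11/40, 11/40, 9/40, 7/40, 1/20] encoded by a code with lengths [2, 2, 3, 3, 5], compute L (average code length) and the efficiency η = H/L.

Average length L = Σ p_i × l_i = 2.5500 bits
Entropy H = 2.1647 bits
Efficiency η = H/L × 100% = 84.89%


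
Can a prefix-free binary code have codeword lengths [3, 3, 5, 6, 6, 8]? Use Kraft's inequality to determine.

Kraft inequality: Σ 2^(-l_i) ≤ 1 for prefix-free code
Calculating: 2^(-3) + 2^(-3) + 2^(-5) + 2^(-6) + 2^(-6) + 2^(-8)
= 0.125 + 0.125 + 0.03125 + 0.015625 + 0.015625 + 0.00390625
= 0.3164
Since 0.3164 ≤ 1, prefix-free code exists


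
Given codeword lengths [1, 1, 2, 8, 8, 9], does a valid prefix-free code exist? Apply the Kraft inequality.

Kraft inequality: Σ 2^(-l_i) ≤ 1 for prefix-free code
Calculating: 2^(-1) + 2^(-1) + 2^(-2) + 2^(-8) + 2^(-8) + 2^(-9)
= 0.5 + 0.5 + 0.25 + 0.00390625 + 0.00390625 + 0.001953125
= 1.2598
Since 1.2598 > 1, prefix-free code does not exist


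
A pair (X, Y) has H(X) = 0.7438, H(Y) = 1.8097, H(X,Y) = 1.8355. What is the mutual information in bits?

I(X;Y) = H(X) + H(Y) - H(X,Y)
I(X;Y) = 0.7438 + 1.8097 - 1.8355 = 0.718 bits


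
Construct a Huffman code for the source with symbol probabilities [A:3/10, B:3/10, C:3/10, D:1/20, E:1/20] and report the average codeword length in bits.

Huffman tree construction:
Combine smallest probabilities repeatedly
Resulting codes:
  A: 01 (length 2)
  B: 10 (length 2)
  C: 11 (length 2)
  D: 000 (length 3)
  E: 001 (length 3)
Average length = Σ p(s) × length(s) = 2.1000 bits


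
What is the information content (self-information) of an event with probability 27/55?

Information content I(x) = -log₂(p(x))
I = -log₂(27/55) = -log₂(0.4909)
I = 1.0265 bits


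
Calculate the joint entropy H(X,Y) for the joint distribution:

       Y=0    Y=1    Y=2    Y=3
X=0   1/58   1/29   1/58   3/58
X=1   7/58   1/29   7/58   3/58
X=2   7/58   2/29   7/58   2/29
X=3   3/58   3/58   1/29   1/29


H(X,Y) = -Σ p(x,y) log₂ p(x,y)
  p(0,0)=1/58: -0.0172 × log₂(0.0172) = 0.1010
  p(0,1)=1/29: -0.0345 × log₂(0.0345) = 0.1675
  p(0,2)=1/58: -0.0172 × log₂(0.0172) = 0.1010
  p(0,3)=3/58: -0.0517 × log₂(0.0517) = 0.2210
  p(1,0)=7/58: -0.1207 × log₂(0.1207) = 0.3682
  p(1,1)=1/29: -0.0345 × log₂(0.0345) = 0.1675
  p(1,2)=7/58: -0.1207 × log₂(0.1207) = 0.3682
  p(1,3)=3/58: -0.0517 × log₂(0.0517) = 0.2210
  p(2,0)=7/58: -0.1207 × log₂(0.1207) = 0.3682
  p(2,1)=2/29: -0.0690 × log₂(0.0690) = 0.2661
  p(2,2)=7/58: -0.1207 × log₂(0.1207) = 0.3682
  p(2,3)=2/29: -0.0690 × log₂(0.0690) = 0.2661
  p(3,0)=3/58: -0.0517 × log₂(0.0517) = 0.2210
  p(3,1)=3/58: -0.0517 × log₂(0.0517) = 0.2210
  p(3,2)=1/29: -0.0345 × log₂(0.0345) = 0.1675
  p(3,3)=1/29: -0.0345 × log₂(0.0345) = 0.1675
H(X,Y) = 3.7610 bits


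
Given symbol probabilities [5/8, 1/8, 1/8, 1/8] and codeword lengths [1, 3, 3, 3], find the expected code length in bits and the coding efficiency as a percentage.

Average length L = Σ p_i × l_i = 1.7500 bits
Entropy H = 1.5488 bits
Efficiency η = H/L × 100% = 88.50%


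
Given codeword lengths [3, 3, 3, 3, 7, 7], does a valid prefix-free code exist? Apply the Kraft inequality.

Kraft inequality: Σ 2^(-l_i) ≤ 1 for prefix-free code
Calculating: 2^(-3) + 2^(-3) + 2^(-3) + 2^(-3) + 2^(-7) + 2^(-7)
= 0.125 + 0.125 + 0.125 + 0.125 + 0.0078125 + 0.0078125
= 0.5156
Since 0.5156 ≤ 1, prefix-free code exists


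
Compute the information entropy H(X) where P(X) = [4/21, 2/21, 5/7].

H(X) = -Σ p(x) log₂ p(x)
  -4/21 × log₂(4/21) = 0.4557
  -2/21 × log₂(2/21) = 0.3231
  -5/7 × log₂(5/7) = 0.3467
H(X) = 1.1255 bits


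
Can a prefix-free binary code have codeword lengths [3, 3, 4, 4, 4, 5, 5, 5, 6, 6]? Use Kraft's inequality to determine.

Kraft inequality: Σ 2^(-l_i) ≤ 1 for prefix-free code
Calculating: 2^(-3) + 2^(-3) + 2^(-4) + 2^(-4) + 2^(-4) + 2^(-5) + 2^(-5) + 2^(-5) + 2^(-6) + 2^(-6)
= 0.125 + 0.125 + 0.0625 + 0.0625 + 0.0625 + 0.03125 + 0.03125 + 0.03125 + 0.015625 + 0.015625
= 0.5625
Since 0.5625 ≤ 1, prefix-free code exists


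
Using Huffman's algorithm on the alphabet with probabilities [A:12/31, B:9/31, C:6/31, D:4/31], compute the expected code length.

Huffman tree construction:
Combine smallest probabilities repeatedly
Resulting codes:
  A: 0 (length 1)
  B: 10 (length 2)
  C: 111 (length 3)
  D: 110 (length 3)
Average length = Σ p(s) × length(s) = 1.9355 bits


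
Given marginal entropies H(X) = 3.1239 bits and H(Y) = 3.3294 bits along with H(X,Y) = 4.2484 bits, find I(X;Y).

I(X;Y) = H(X) + H(Y) - H(X,Y)
I(X;Y) = 3.1239 + 3.3294 - 4.2484 = 2.2049 bits


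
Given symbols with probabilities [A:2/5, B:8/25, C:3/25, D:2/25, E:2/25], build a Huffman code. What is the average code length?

Huffman tree construction:
Combine smallest probabilities repeatedly
Resulting codes:
  A: 0 (length 1)
  B: 11 (length 2)
  C: 100 (length 3)
  D: 1010 (length 4)
  E: 1011 (length 4)
Average length = Σ p(s) × length(s) = 2.0400 bits


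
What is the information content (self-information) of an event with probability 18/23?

Information content I(x) = -log₂(p(x))
I = -log₂(18/23) = -log₂(0.7826)
I = 0.3536 bits


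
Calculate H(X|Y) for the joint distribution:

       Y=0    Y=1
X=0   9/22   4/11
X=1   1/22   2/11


H(X|Y) = Σ_y p(y) H(X|Y=y)
  p(Y=0) = 5/11, H(X|Y=0) = 0.4690
  p(Y=1) = 6/11, H(X|Y=1) = 0.9183
H(X|Y) = 0.4545×0.4690 + 0.5455×0.9183 = 0.7141 bits


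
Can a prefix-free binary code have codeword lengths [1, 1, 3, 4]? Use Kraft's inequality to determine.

Kraft inequality: Σ 2^(-l_i) ≤ 1 for prefix-free code
Calculating: 2^(-1) + 2^(-1) + 2^(-3) + 2^(-4)
= 0.5 + 0.5 + 0.125 + 0.0625
= 1.1875
Since 1.1875 > 1, prefix-free code does not exist


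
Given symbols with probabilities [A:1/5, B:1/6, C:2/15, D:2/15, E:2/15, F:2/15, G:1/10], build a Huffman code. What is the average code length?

Huffman tree construction:
Combine smallest probabilities repeatedly
Resulting codes:
  A: 00 (length 2)
  B: 111 (length 3)
  C: 011 (length 3)
  D: 100 (length 3)
  E: 101 (length 3)
  F: 110 (length 3)
  G: 010 (length 3)
Average length = Σ p(s) × length(s) = 2.8000 bits


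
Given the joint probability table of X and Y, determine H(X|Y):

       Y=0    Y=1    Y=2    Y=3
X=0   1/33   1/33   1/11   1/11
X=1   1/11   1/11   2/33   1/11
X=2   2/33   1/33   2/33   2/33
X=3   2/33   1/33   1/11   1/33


H(X|Y) = Σ_y p(y) H(X|Y=y)
  p(Y=0) = 8/33, H(X|Y=0) = 1.9056
  p(Y=1) = 2/11, H(X|Y=1) = 1.7925
  p(Y=2) = 10/33, H(X|Y=2) = 1.9710
  p(Y=3) = 3/11, H(X|Y=3) = 1.8911
H(X|Y) = 0.2424×1.9056 + 0.1818×1.7925 + 0.3030×1.9710 + 0.2727×1.8911 = 1.9009 bits


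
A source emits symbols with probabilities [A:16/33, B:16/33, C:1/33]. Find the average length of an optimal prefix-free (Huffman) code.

Huffman tree construction:
Combine smallest probabilities repeatedly
Resulting codes:
  A: 11 (length 2)
  B: 0 (length 1)
  C: 10 (length 2)
Average length = Σ p(s) × length(s) = 1.5152 bits


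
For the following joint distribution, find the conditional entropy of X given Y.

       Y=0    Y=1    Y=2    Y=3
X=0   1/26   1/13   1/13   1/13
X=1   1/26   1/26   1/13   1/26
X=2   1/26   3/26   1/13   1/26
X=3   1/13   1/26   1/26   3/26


H(X|Y) = Σ_y p(y) H(X|Y=y)
  p(Y=0) = 5/26, H(X|Y=0) = 1.9219
  p(Y=1) = 7/26, H(X|Y=1) = 1.8424
  p(Y=2) = 7/26, H(X|Y=2) = 1.9502
  p(Y=3) = 7/26, H(X|Y=3) = 1.8424
H(X|Y) = 0.1923×1.9219 + 0.2692×1.8424 + 0.2692×1.9502 + 0.2692×1.8424 = 1.8867 bits


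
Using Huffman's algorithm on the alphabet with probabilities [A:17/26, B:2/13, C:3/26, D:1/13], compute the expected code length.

Huffman tree construction:
Combine smallest probabilities repeatedly
Resulting codes:
  A: 1 (length 1)
  B: 00 (length 2)
  C: 011 (length 3)
  D: 010 (length 3)
Average length = Σ p(s) × length(s) = 1.5385 bits
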